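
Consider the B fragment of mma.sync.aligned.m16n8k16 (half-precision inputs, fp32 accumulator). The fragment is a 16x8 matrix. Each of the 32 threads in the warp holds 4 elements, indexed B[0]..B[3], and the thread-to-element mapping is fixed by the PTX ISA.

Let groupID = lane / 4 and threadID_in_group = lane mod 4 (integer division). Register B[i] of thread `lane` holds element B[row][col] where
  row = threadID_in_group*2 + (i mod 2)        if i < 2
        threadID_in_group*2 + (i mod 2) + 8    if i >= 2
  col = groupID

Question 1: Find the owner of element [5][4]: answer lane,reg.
c=4->g=4  r=5->rb=0,t=2,b0=1
L=4*4+2=18  i=0*2+1=1

18,1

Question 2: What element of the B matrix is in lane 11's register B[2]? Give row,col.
lane 11: grp=2 (11/4), tig=3 (11%4)
i=2: r=3*2+0+8=14, c=grp=2

14,2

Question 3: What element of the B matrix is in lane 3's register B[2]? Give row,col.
lane 3⇒3/4=0, 3 mod 4=3
i=2  r:2·3+0+8⇒14  c:0

14,0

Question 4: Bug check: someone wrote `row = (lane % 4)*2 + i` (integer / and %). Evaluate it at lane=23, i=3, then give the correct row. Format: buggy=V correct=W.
`(lane % 4)*2 + i`[23,3]=>9
lane 23: grp=5 (23/4), tig=3 (23%4)
i=3: r=3*2+1+8=15, c=grp=5
row: 9 vs 15

buggy=9 correct=15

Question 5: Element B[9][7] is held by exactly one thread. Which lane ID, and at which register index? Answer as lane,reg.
c=7->g=7  r=9->rb=1,t=0,b0=1
L=7*4+0=28  i=1*2+1=3

28,3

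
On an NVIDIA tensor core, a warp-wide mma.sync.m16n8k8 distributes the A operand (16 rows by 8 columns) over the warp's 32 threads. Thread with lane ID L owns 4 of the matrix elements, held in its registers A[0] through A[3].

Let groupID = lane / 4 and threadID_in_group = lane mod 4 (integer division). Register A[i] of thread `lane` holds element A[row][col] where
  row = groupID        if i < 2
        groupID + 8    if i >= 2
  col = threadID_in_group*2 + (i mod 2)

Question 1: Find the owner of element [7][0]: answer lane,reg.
r=7->g=7,rb=0  c=0->t=0,b0=0
L=7*4+0=28  i=0*2+0=0

28,0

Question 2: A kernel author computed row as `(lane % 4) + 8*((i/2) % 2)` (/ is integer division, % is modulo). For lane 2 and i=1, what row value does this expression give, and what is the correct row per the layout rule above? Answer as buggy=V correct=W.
`(lane % 4) + 8*((i/2) % 2)`[2,1]⇒2
2: gr=0,th=2
[1] (0+0,2*2+1) = (0,5)
row: 2 vs 0

buggy=2 correct=0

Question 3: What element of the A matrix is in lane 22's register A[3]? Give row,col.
L=22=>grp=22>>2=5, tig=22&3=2
[3]=>row 5+8=13  col 2·2+1=5

13,5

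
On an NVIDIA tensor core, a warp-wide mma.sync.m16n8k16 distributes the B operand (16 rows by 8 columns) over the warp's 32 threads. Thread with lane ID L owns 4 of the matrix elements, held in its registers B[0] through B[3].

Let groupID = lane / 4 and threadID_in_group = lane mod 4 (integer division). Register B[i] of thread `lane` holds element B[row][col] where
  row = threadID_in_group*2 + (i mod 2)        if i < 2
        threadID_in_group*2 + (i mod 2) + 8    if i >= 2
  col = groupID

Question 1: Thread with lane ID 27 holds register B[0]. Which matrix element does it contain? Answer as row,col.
6,6

L=27⇒gr=27>>2=6, th=27&3=3
[0]⇒row 3·2+0+0=6  col gr=6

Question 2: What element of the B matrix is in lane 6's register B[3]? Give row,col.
6: grp=1,tig=2
[3] (2*2+1+8,1) = (13,1)

13,1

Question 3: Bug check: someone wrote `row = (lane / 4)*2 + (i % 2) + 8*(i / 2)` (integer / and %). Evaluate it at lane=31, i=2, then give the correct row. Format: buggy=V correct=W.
buggy=22 correct=14

`(lane / 4)*2 + (i % 2) + 8*(i / 2)`[31,2]->22
31: gid=7,tid=3
[2] (3*2+0+8,7) = (14,7)
row: 22 vs 14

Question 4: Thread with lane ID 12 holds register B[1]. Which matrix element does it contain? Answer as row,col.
1,3

12: gr=3,th=0
[1] (0*2+1+0,3) = (1,3)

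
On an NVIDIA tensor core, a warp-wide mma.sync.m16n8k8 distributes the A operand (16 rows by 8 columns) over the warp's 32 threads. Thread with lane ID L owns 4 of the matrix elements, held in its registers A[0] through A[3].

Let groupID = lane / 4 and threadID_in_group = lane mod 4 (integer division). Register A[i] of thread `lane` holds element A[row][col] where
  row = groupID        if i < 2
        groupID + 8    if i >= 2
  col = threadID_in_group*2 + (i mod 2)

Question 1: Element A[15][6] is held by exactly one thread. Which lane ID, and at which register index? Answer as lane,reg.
r: 15->gid=7,r8=1  c: 6->tid=3,i&1=0
L=7*4+3=31  i=1*2+0=2

31,2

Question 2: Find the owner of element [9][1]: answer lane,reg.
r=9→G=1,rhi=1  c=1→T=0,p=1
L=1*4+0=4  i=1*2+1=3

4,3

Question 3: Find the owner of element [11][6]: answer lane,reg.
r: 11->gid=3,r8=1  c: 6->tid=3,i&1=0
L=3*4+3=15  i=1*2+0=2

15,2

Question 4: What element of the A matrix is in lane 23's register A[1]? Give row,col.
lane 23: gr=5 (23/4), th=3 (23%4)
i=1: r=5+0=5, c=3*2+1=7

5,7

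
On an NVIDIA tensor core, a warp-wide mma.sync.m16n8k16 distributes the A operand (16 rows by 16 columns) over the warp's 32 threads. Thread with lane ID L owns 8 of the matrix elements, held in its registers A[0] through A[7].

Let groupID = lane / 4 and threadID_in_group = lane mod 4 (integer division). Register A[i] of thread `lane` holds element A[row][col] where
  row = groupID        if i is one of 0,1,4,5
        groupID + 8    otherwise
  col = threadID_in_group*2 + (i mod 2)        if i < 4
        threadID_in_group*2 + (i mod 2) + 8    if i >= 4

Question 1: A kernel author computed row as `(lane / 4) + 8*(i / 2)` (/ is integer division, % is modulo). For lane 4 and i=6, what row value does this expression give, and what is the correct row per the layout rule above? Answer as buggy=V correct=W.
`(lane / 4) + 8*(i / 2)`[4,6]->25
4: g=1,t=0
[6] (1+8,0*2+0+8) = (9,8)
row: 25 vs 9

buggy=25 correct=9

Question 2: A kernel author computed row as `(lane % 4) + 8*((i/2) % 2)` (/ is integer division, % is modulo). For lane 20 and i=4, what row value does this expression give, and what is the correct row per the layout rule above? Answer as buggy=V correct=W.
buggy=0 correct=5

`(lane % 4) + 8*((i/2) % 2)`[20,4]⇒0
lane 20⇒20/4=5, 20 mod 4=0
i=4  r:5+0⇒5  c:2·0+0+8⇒8
row: 0 vs 5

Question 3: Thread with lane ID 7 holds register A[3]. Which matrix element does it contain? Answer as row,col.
lane 7->7/4=1, 7 mod 4=3
i=3  r:1+8->9  c:2·3+1+0->7

9,7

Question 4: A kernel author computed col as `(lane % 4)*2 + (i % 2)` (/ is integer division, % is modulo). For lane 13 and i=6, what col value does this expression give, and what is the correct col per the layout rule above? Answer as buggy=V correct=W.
buggy=2 correct=10

`(lane % 4)*2 + (i % 2)`[13,6]->2
lane 13: gid=3 (13/4), tid=1 (13%4)
i=6: r=3+8=11, c=1*2+0+8=10
col: 2 vs 10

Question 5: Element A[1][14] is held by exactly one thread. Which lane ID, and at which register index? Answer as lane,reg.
7,4

r:1=>grp=1,rB=0  c:14=>cB=1,tig=3,lo=0
L=1*4+3=7  i=1*4+0*2+0=4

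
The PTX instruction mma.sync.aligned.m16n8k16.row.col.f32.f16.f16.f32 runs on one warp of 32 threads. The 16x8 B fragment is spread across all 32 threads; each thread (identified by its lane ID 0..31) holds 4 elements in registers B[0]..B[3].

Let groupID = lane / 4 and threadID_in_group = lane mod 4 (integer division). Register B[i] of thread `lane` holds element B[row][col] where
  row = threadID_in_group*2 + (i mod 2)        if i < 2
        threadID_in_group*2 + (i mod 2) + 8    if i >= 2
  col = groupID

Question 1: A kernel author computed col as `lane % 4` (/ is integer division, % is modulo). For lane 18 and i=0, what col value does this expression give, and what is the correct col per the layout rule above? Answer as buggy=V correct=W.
`lane % 4`[18,0]->2
L=18->gid=18>>2=4, tid=18&3=2
[0]->row 2·2+0+0=4  col gid=4
col: 2 vs 4

buggy=2 correct=4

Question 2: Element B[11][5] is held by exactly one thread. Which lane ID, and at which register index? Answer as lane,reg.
21,3

c=5→G=5  r=11→rhi=1,T=1,p=1
L=5*4+1=21  i=1*2+1=3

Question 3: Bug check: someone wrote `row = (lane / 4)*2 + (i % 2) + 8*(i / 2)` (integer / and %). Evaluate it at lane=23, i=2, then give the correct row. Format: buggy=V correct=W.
`(lane / 4)*2 + (i % 2) + 8*(i / 2)`[23,2]->18
23: gid=5,tid=3
[2] (3*2+0+8,5) = (14,5)
row: 18 vs 14

buggy=18 correct=14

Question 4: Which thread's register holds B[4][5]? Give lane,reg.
22,0

c=5⇒gr=5  r=4⇒Rb=0,th=2,odd=0
L=5*4+2=22  i=0*2+0=0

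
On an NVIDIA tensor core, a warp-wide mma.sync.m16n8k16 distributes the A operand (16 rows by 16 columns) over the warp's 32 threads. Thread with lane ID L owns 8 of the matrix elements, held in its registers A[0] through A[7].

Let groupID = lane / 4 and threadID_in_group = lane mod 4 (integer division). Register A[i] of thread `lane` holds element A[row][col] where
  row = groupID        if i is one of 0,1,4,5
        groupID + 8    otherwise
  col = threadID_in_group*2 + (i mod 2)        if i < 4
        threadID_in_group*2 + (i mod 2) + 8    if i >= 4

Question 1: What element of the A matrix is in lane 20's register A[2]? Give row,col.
13,0

20: grp=5,tig=0
[2] (5+8,0*2+0+0) = (13,0)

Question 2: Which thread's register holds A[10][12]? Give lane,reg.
10,6

r: 10->gid=2,r8=1  c: 12->c8=1,tid=2,i&1=0
L=2*4+2=10  i=1*4+1*2+0=6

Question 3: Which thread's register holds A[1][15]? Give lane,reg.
7,5

r: 1->gid=1,r8=0  c: 15->c8=1,tid=3,i&1=1
L=1*4+3=7  i=1*4+0*2+1=5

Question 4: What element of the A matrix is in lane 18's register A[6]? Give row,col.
lane 18→18/4=4, 18 mod 4=2
i=6  r:4+8→12  c:2·2+0+8→12

12,12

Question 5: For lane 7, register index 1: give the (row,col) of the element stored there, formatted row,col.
1,7

7: gr=1,th=3
[1] (1+0,3*2+1+0) = (1,7)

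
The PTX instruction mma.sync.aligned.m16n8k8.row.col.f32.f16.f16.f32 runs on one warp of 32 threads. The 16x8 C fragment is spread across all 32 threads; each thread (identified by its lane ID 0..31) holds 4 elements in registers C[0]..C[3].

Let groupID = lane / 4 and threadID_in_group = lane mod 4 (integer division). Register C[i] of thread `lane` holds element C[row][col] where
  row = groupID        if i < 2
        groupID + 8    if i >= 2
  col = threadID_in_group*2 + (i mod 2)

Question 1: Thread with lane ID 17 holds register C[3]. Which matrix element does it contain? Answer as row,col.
12,3

lane 17->17/4=4, 17 mod 4=1
i=3  r:4+8->12  c:2·1+1->3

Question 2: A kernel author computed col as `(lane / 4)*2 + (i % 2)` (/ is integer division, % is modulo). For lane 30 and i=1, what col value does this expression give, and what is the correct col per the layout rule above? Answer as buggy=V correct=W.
buggy=15 correct=5

`(lane / 4)*2 + (i % 2)`[30,1]⇒15
lane 30: gr=7 (30/4), th=2 (30%4)
i=1: r=7+0=7, c=2*2+1=5
col: 15 vs 5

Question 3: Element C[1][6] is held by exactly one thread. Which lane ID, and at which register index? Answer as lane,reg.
7,0

r:1=>grp=1,rB=0  c:6=>tig=3,lo=0
L=1*4+3=7  i=0*2+0=0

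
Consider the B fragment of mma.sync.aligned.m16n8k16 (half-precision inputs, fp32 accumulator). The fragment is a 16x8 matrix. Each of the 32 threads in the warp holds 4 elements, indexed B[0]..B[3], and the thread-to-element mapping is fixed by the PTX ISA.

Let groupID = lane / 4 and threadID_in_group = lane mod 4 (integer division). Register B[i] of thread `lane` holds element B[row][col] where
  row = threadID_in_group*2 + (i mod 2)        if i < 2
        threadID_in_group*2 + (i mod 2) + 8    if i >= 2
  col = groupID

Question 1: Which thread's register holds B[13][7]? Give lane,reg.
30,3

c:7=>grp=7  r:13=>rB=1,tig=2,lo=1
L=7*4+2=30  i=1*2+1=3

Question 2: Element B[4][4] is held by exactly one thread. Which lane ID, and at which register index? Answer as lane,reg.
c:4=>grp=4  r:4=>rB=0,tig=2,lo=0
L=4*4+2=18  i=0*2+0=0

18,0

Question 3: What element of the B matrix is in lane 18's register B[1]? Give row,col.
L=18->g=18>>2=4, t=18&3=2
[1]->row 2·2+1+0=5  col g=4

5,4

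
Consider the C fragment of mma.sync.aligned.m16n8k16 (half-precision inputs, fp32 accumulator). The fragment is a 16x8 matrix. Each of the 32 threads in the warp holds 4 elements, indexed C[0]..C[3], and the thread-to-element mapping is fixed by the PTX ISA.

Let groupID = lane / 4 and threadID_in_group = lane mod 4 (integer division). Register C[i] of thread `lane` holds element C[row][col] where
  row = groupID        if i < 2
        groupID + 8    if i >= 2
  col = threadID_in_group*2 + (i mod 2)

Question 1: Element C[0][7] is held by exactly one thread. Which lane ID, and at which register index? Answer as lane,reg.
3,1

r: 0->gid=0,r8=0  c: 7->tid=3,i&1=1
L=0*4+3=3  i=0*2+1=1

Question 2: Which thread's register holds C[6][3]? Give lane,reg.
r=6→G=6,rhi=0  c=3→T=1,p=1
L=6*4+1=25  i=0*2+1=1

25,1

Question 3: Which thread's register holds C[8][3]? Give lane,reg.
1,3

r=8⇒gr=0,Rb=1  c=3⇒th=1,odd=1
L=0*4+1=1  i=1*2+1=3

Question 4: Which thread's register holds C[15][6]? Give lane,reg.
r=15->g=7,rb=1  c=6->t=3,b0=0
L=7*4+3=31  i=1*2+0=2

31,2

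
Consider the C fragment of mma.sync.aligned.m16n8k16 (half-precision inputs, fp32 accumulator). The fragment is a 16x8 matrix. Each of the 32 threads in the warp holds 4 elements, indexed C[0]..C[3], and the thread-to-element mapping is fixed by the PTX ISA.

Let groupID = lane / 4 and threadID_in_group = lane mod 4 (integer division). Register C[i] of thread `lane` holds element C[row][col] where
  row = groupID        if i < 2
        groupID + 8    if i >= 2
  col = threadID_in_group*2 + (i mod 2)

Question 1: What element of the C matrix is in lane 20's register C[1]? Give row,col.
lane 20: gr=5 (20/4), th=0 (20%4)
i=1: r=5+0=5, c=0*2+1=1

5,1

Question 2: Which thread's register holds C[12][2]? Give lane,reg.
r:12=>grp=4,rB=1  c:2=>tig=1,lo=0
L=4*4+1=17  i=1*2+0=2

17,2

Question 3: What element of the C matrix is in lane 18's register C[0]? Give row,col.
lane 18=>18/4=4, 18 mod 4=2
i=0  r:4+0=>4  c:2·2+0=>4

4,4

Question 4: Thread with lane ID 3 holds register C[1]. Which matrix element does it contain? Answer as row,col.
L=3->gid=3>>2=0, tid=3&3=3
[1]->row 0+0=0  col 3·2+1=7

0,7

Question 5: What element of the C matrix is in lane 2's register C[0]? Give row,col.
0,4

lane 2→2/4=0, 2 mod 4=2
i=0  r:0+0→0  c:2·2+0→4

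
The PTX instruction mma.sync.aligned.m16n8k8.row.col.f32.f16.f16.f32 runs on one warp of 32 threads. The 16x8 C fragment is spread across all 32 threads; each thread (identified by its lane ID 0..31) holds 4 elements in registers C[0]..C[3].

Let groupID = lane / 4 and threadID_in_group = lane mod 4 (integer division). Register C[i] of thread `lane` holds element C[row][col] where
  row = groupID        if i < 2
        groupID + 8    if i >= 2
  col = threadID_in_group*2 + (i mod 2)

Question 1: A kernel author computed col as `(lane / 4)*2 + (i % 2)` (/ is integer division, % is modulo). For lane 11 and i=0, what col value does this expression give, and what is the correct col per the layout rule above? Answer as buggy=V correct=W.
`(lane / 4)*2 + (i % 2)`[11,0]=>4
L=11=>grp=11>>2=2, tig=11&3=3
[0]=>row 2+0=2  col 3·2+0=6
col: 4 vs 6

buggy=4 correct=6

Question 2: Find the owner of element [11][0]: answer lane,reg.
12,2

r=11⇒gr=3,Rb=1  c=0⇒th=0,odd=0
L=3*4+0=12  i=1*2+0=2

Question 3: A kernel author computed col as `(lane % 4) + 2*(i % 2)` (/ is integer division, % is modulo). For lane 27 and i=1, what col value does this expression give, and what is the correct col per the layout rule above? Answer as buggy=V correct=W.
buggy=5 correct=7

`(lane % 4) + 2*(i % 2)`[27,1]->5
lane 27->27/4=6, 27 mod 4=3
i=1  r:6+0->6  c:2·3+1->7
col: 5 vs 7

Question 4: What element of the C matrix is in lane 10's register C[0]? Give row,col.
2,4

L=10⇒gr=10>>2=2, th=10&3=2
[0]⇒row 2+0=2  col 2·2+0=4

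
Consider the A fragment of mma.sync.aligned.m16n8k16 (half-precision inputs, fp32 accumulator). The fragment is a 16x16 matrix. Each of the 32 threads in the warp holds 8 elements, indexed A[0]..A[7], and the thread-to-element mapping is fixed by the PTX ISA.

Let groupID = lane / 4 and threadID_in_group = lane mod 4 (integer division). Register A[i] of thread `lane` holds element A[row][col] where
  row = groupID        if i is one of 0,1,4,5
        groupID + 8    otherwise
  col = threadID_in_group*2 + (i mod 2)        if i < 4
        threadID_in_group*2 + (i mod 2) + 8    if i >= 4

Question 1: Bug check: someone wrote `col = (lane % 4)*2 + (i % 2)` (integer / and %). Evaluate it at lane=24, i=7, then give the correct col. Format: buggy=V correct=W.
buggy=1 correct=9

`(lane % 4)*2 + (i % 2)`[24,7]⇒1
lane 24: gr=6 (24/4), th=0 (24%4)
i=7: r=6+8=14, c=0*2+1+8=9
col: 1 vs 9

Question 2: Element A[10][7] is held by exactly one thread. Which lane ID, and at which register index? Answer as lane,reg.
r:10=>grp=2,rB=1  c:7=>cB=0,tig=3,lo=1
L=2*4+3=11  i=0*4+1*2+1=3

11,3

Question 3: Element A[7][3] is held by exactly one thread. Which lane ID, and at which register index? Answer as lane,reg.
r=7⇒gr=7,Rb=0  c=3⇒Cb=0,th=1,odd=1
L=7*4+1=29  i=0*4+0*2+1=1

29,1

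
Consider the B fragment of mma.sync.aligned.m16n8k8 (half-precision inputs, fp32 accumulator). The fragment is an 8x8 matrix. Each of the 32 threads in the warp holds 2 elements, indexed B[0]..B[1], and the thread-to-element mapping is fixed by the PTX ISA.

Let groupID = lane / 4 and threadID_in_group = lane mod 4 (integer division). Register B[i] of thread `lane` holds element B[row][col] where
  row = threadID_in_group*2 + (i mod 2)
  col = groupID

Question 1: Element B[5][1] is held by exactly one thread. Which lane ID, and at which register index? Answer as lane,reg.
c: 1->gid=1  r: 5->tid=2,i&1=1
L=1*4+2=6  i=1=1

6,1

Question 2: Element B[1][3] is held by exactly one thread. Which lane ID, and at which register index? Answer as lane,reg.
12,1

c:3=>grp=3  r:1=>tig=0,lo=1
L=3*4+0=12  i=1=1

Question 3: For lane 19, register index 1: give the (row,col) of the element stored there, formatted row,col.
7,4

lane 19: grp=4 (19/4), tig=3 (19%4)
i=1: r=3*2+1=7, c=grp=4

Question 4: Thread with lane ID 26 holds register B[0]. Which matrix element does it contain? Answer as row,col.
4,6

lane 26->26/4=6, 26 mod 4=2
i=0  r:2·2+0->4  c:6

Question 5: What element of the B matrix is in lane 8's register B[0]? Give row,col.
lane 8→8/4=2, 8 mod 4=0
i=0  r:2·0+0→0  c:2

0,2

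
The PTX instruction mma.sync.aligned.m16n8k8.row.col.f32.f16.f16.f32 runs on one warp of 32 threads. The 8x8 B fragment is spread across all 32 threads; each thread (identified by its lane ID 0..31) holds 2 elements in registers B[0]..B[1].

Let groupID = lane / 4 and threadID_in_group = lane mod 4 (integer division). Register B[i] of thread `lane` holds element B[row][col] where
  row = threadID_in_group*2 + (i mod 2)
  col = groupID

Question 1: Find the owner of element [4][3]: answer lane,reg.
14,0

c=3⇒gr=3  r=4⇒th=2,odd=0
L=3*4+2=14  i=0=0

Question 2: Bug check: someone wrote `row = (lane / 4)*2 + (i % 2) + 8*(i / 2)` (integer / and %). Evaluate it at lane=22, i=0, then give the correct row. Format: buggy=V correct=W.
buggy=10 correct=4

`(lane / 4)*2 + (i % 2) + 8*(i / 2)`[22,0]⇒10
lane 22: gr=5 (22/4), th=2 (22%4)
i=0: r=2*2+0=4, c=gr=5
row: 10 vs 4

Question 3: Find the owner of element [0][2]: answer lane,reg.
8,0

c=2→G=2  r=0→T=0,p=0
L=2*4+0=8  i=0=0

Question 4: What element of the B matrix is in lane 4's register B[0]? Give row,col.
0,1

L=4->g=4>>2=1, t=4&3=0
[0]->row 0·2+0=0  col g=1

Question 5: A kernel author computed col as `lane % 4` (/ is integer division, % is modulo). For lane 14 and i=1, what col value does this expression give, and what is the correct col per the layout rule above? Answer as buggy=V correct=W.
buggy=2 correct=3

`lane % 4`[14,1]=>2
L=14=>grp=14>>2=3, tig=14&3=2
[1]=>row 2·2+1=5  col grp=3
col: 2 vs 3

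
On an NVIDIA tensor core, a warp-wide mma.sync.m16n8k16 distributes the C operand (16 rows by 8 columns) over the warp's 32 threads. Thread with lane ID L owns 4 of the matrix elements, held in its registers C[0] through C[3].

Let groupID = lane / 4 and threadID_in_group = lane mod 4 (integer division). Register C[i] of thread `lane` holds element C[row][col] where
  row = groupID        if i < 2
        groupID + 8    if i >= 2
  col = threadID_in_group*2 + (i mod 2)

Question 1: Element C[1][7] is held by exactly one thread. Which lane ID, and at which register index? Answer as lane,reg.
7,1

r=1→G=1,rhi=0  c=7→T=3,p=1
L=1*4+3=7  i=0*2+1=1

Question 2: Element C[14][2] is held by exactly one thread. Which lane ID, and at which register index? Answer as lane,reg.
25,2

r=14->g=6,rb=1  c=2->t=1,b0=0
L=6*4+1=25  i=1*2+0=2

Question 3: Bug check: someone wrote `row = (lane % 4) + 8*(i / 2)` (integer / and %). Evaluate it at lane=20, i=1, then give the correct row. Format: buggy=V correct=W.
`(lane % 4) + 8*(i / 2)`[20,1]⇒0
L=20⇒gr=20>>2=5, th=20&3=0
[1]⇒row 5+0=5  col 0·2+1=1
row: 0 vs 5

buggy=0 correct=5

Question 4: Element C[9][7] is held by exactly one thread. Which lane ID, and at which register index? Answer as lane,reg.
r:9=>grp=1,rB=1  c:7=>tig=3,lo=1
L=1*4+3=7  i=1*2+1=3

7,3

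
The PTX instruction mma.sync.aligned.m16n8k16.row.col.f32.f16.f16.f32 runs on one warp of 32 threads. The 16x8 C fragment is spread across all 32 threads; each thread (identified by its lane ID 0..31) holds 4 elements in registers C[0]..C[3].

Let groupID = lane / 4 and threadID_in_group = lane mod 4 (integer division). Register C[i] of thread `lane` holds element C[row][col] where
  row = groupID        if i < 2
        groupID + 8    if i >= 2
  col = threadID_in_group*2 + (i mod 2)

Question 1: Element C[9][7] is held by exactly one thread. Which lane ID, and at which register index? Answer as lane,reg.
r: 9->gid=1,r8=1  c: 7->tid=3,i&1=1
L=1*4+3=7  i=1*2+1=3

7,3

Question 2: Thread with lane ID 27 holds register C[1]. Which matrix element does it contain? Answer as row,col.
6,7

lane 27->27/4=6, 27 mod 4=3
i=1  r:6+0->6  c:2·3+1->7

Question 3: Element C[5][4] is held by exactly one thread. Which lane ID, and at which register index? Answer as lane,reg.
r: 5->gid=5,r8=0  c: 4->tid=2,i&1=0
L=5*4+2=22  i=0*2+0=0

22,0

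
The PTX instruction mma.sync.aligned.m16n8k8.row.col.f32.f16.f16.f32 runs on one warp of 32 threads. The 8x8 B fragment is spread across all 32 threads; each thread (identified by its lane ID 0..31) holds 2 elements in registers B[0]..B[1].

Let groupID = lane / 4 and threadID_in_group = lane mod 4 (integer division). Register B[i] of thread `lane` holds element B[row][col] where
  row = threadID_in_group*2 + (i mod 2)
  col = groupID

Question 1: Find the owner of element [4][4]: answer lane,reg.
c:4=>grp=4  r:4=>tig=2,lo=0
L=4*4+2=18  i=0=0

18,0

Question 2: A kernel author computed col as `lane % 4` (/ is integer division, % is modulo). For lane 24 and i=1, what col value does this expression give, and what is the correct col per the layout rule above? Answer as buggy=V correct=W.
`lane % 4`[24,1]->0
lane 24->24/4=6, 24 mod 4=0
i=1  r:2·0+1->1  c:6
col: 0 vs 6

buggy=0 correct=6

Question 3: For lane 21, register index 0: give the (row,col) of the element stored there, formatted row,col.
2,5

L=21→G=21>>2=5, T=21&3=1
[0]→row 1·2+0=2  col G=5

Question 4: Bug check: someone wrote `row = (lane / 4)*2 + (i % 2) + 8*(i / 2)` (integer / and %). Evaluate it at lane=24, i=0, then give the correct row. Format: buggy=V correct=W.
buggy=12 correct=0

`(lane / 4)*2 + (i % 2) + 8*(i / 2)`[24,0]⇒12
L=24⇒gr=24>>2=6, th=24&3=0
[0]⇒row 0·2+0=0  col gr=6
row: 12 vs 0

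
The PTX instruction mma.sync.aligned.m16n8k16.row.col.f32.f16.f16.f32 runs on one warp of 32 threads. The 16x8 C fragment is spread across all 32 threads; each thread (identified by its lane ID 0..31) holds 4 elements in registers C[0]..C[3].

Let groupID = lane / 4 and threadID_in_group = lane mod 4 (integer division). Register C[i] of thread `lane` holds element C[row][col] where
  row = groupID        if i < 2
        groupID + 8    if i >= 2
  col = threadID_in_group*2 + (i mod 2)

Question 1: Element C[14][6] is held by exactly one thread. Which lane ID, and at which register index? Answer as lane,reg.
27,2

r:14=>grp=6,rB=1  c:6=>tig=3,lo=0
L=6*4+3=27  i=1*2+0=2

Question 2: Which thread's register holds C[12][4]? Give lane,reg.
18,2

r=12->g=4,rb=1  c=4->t=2,b0=0
L=4*4+2=18  i=1*2+0=2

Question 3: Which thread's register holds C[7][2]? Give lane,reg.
r=7→G=7,rhi=0  c=2→T=1,p=0
L=7*4+1=29  i=0*2+0=0

29,0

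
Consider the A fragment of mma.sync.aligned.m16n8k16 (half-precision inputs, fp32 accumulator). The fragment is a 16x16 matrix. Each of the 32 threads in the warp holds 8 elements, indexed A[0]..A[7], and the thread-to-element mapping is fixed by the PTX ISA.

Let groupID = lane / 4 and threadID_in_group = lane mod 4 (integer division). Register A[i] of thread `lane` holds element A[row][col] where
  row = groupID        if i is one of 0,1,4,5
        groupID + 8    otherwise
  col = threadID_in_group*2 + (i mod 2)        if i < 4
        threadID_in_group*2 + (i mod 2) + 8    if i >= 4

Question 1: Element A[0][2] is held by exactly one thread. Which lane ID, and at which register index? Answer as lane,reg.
1,0

r:0=>grp=0,rB=0  c:2=>cB=0,tig=1,lo=0
L=0*4+1=1  i=0*4+0*2+0=0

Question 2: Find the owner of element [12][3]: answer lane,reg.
r: 12->gid=4,r8=1  c: 3->c8=0,tid=1,i&1=1
L=4*4+1=17  i=0*4+1*2+1=3

17,3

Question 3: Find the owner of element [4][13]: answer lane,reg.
18,5

r=4->g=4,rb=0  c=13->cb=1,t=2,b0=1
L=4*4+2=18  i=1*4+0*2+1=5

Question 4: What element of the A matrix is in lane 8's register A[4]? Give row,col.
lane 8→8/4=2, 8 mod 4=0
i=4  r:2+0→2  c:2·0+0+8→8

2,8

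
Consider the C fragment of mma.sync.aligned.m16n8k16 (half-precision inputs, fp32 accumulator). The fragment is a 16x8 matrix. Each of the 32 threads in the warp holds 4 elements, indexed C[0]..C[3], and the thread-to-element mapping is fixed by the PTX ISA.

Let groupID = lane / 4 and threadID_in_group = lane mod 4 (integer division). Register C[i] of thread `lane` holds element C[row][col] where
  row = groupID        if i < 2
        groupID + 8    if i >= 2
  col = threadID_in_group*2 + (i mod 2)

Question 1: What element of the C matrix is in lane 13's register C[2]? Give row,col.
13: gr=3,th=1
[2] (3+8,1*2+0) = (11,2)

11,2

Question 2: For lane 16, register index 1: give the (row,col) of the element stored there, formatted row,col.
4,1

lane 16: gr=4 (16/4), th=0 (16%4)
i=1: r=4+0=4, c=0*2+1=1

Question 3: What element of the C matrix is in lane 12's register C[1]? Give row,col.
lane 12: g=3 (12/4), t=0 (12%4)
i=1: r=3+0=3, c=0*2+1=1

3,1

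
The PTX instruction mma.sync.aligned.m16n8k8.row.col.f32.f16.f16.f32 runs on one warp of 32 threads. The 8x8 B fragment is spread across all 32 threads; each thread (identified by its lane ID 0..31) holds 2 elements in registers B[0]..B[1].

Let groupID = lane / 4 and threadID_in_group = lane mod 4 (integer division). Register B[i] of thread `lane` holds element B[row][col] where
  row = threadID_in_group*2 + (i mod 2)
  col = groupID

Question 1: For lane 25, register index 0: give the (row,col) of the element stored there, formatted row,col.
25: grp=6,tig=1
[0] (1*2+0,6) = (2,6)

2,6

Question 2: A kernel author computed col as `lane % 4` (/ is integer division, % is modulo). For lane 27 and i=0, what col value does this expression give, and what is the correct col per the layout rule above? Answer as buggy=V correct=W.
`lane % 4`[27,0]⇒3
27: gr=6,th=3
[0] (3*2+0,6) = (6,6)
col: 3 vs 6

buggy=3 correct=6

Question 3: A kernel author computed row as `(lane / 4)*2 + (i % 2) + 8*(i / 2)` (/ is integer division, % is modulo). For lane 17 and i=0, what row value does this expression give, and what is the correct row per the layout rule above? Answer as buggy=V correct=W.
buggy=8 correct=2

`(lane / 4)*2 + (i % 2) + 8*(i / 2)`[17,0]→8
lane 17: G=4 (17/4), T=1 (17%4)
i=0: r=1*2+0=2, c=G=4
row: 8 vs 2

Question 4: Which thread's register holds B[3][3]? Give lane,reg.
13,1

c=3→G=3  r=3→T=1,p=1
L=3*4+1=13  i=1=1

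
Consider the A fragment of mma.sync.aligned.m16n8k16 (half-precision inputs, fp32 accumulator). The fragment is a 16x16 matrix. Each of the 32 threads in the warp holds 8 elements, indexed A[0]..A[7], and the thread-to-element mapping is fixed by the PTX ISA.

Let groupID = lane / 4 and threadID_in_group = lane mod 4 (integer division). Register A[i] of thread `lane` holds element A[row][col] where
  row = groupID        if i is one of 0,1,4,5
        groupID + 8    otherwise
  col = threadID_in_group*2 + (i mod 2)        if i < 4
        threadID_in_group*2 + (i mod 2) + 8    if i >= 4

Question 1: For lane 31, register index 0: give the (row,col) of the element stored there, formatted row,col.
7,6

lane 31⇒31/4=7, 31 mod 4=3
i=0  r:7+0⇒7  c:2·3+0+0⇒6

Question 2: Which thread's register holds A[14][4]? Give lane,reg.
26,2

r=14->g=6,rb=1  c=4->cb=0,t=2,b0=0
L=6*4+2=26  i=0*4+1*2+0=2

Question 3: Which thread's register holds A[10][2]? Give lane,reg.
r=10⇒gr=2,Rb=1  c=2⇒Cb=0,th=1,odd=0
L=2*4+1=9  i=0*4+1*2+0=2

9,2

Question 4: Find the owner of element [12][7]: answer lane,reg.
r=12⇒gr=4,Rb=1  c=7⇒Cb=0,th=3,odd=1
L=4*4+3=19  i=0*4+1*2+1=3

19,3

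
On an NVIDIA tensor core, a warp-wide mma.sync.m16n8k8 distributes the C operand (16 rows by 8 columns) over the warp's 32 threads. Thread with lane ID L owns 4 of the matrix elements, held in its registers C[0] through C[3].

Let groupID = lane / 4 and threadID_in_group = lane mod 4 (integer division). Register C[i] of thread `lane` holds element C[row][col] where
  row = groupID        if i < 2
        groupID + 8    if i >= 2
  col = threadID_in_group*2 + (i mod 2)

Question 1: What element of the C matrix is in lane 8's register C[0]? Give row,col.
8: G=2,T=0
[0] (2+0,0*2+0) = (2,0)

2,0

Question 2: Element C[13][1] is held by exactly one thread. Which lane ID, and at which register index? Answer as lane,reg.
r=13⇒gr=5,Rb=1  c=1⇒th=0,odd=1
L=5*4+0=20  i=1*2+1=3

20,3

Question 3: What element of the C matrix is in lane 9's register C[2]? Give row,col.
lane 9: gr=2 (9/4), th=1 (9%4)
i=2: r=2+8=10, c=1*2+0=2

10,2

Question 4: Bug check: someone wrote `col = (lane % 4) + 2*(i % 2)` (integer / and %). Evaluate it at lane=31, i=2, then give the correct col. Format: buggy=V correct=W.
buggy=3 correct=6

`(lane % 4) + 2*(i % 2)`[31,2]→3
lane 31: G=7 (31/4), T=3 (31%4)
i=2: r=7+8=15, c=3*2+0=6
col: 3 vs 6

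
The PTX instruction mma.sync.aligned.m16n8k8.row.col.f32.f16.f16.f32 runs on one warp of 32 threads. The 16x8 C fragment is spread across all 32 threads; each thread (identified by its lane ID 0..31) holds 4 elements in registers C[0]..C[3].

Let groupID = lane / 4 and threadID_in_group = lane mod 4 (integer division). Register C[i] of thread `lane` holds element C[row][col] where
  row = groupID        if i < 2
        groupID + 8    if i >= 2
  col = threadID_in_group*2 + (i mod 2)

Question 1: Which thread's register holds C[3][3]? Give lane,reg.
r=3->g=3,rb=0  c=3->t=1,b0=1
L=3*4+1=13  i=0*2+1=1

13,1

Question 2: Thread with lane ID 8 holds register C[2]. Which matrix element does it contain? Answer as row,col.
8: G=2,T=0
[2] (2+8,0*2+0) = (10,0)

10,0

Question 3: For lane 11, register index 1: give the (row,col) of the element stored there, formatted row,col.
2,7

11: grp=2,tig=3
[1] (2+0,3*2+1) = (2,7)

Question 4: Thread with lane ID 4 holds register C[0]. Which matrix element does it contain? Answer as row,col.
1,0

lane 4->4/4=1, 4 mod 4=0
i=0  r:1+0->1  c:2·0+0->0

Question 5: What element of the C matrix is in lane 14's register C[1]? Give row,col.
lane 14: grp=3 (14/4), tig=2 (14%4)
i=1: r=3+0=3, c=2*2+1=5

3,5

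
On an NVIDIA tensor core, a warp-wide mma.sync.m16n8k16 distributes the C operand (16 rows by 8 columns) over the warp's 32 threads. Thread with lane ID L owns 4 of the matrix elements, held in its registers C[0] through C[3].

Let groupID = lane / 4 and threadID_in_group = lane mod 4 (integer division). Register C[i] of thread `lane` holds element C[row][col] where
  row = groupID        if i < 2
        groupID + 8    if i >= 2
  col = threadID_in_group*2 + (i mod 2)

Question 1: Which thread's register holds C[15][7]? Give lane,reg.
r: 15->gid=7,r8=1  c: 7->tid=3,i&1=1
L=7*4+3=31  i=1*2+1=3

31,3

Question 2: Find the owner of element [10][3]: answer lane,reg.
9,3

r=10→G=2,rhi=1  c=3→T=1,p=1
L=2*4+1=9  i=1*2+1=3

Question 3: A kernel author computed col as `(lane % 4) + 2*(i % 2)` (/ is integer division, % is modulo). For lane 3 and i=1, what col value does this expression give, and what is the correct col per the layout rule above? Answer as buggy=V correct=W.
`(lane % 4) + 2*(i % 2)`[3,1]->5
3: gid=0,tid=3
[1] (0+0,3*2+1) = (0,7)
col: 5 vs 7

buggy=5 correct=7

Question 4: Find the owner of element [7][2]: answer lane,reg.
r=7->g=7,rb=0  c=2->t=1,b0=0
L=7*4+1=29  i=0*2+0=0

29,0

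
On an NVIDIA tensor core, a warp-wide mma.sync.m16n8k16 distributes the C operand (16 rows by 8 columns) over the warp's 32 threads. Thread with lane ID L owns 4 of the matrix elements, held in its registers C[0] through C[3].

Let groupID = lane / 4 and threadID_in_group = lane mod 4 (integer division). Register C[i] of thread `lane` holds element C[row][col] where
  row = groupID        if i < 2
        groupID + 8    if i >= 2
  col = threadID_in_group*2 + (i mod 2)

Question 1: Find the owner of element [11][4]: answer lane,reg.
r: 11->gid=3,r8=1  c: 4->tid=2,i&1=0
L=3*4+2=14  i=1*2+0=2

14,2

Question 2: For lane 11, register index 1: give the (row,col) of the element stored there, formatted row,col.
11: g=2,t=3
[1] (2+0,3*2+1) = (2,7)

2,7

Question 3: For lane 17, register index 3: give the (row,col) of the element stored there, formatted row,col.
lane 17: grp=4 (17/4), tig=1 (17%4)
i=3: r=4+8=12, c=1*2+1=3

12,3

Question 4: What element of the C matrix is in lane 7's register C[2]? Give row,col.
9,6

lane 7->7/4=1, 7 mod 4=3
i=2  r:1+8->9  c:2·3+0->6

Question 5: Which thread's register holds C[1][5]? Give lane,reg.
6,1

r:1=>grp=1,rB=0  c:5=>tig=2,lo=1
L=1*4+2=6  i=0*2+1=1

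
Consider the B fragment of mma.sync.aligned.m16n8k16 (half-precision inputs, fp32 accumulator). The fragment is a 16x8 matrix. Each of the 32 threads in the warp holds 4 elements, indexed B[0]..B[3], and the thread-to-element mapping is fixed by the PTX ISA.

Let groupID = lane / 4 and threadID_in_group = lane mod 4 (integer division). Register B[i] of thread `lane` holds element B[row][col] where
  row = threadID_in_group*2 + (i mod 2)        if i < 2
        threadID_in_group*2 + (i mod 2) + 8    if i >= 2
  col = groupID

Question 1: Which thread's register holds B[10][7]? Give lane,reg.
29,2

c=7->g=7  r=10->rb=1,t=1,b0=0
L=7*4+1=29  i=1*2+0=2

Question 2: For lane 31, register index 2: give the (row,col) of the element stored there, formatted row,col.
lane 31: g=7 (31/4), t=3 (31%4)
i=2: r=3*2+0+8=14, c=g=7

14,7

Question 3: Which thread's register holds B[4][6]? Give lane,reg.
26,0

c=6⇒gr=6  r=4⇒Rb=0,th=2,odd=0
L=6*4+2=26  i=0*2+0=0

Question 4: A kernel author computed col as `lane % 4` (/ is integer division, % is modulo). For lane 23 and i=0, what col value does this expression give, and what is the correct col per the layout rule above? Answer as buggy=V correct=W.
`lane % 4`[23,0]⇒3
lane 23: gr=5 (23/4), th=3 (23%4)
i=0: r=3*2+0+0=6, c=gr=5
col: 3 vs 5

buggy=3 correct=5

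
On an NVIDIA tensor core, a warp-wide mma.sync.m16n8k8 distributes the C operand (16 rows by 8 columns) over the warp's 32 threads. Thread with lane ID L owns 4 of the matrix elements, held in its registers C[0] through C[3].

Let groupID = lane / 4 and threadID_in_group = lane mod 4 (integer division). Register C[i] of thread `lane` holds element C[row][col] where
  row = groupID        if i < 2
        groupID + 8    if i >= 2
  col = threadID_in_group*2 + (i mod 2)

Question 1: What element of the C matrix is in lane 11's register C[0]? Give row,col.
lane 11: gr=2 (11/4), th=3 (11%4)
i=0: r=2+0=2, c=3*2+0=6

2,6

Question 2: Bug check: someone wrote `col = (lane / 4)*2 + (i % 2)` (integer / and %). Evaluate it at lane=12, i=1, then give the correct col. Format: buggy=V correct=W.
buggy=7 correct=1

`(lane / 4)*2 + (i % 2)`[12,1]⇒7
12: gr=3,th=0
[1] (3+0,0*2+1) = (3,1)
col: 7 vs 1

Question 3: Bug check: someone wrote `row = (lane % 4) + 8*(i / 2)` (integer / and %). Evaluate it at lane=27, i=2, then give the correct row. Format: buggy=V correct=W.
buggy=11 correct=14

`(lane % 4) + 8*(i / 2)`[27,2]→11
lane 27→27/4=6, 27 mod 4=3
i=2  r:6+8→14  c:2·3+0→6
row: 11 vs 14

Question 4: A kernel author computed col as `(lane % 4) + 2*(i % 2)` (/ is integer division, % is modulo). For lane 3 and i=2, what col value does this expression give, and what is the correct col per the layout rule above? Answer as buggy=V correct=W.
`(lane % 4) + 2*(i % 2)`[3,2]->3
3: g=0,t=3
[2] (0+8,3*2+0) = (8,6)
col: 3 vs 6

buggy=3 correct=6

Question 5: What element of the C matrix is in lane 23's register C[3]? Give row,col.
lane 23⇒23/4=5, 23 mod 4=3
i=3  r:5+8⇒13  c:2·3+1⇒7

13,7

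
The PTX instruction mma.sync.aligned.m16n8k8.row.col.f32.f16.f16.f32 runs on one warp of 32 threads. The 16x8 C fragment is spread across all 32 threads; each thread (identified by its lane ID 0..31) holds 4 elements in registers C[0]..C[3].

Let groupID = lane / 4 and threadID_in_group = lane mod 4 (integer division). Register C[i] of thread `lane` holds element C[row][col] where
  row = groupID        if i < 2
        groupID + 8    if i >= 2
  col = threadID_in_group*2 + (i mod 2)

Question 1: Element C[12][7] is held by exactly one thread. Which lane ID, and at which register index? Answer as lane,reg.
19,3

r: 12->gid=4,r8=1  c: 7->tid=3,i&1=1
L=4*4+3=19  i=1*2+1=3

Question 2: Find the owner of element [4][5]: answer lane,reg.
r=4→G=4,rhi=0  c=5→T=2,p=1
L=4*4+2=18  i=0*2+1=1

18,1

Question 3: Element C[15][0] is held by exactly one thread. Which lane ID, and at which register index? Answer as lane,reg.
28,2

r=15→G=7,rhi=1  c=0→T=0,p=0
L=7*4+0=28  i=1*2+0=2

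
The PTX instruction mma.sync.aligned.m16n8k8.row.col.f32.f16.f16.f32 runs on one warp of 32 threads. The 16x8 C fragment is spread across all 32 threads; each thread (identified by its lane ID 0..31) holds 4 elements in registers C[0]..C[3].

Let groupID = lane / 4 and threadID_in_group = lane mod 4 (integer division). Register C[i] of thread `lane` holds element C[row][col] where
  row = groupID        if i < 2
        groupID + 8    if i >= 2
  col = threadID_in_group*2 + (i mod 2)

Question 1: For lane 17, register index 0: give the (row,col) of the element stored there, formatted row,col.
4,2

17: gr=4,th=1
[0] (4+0,1*2+0) = (4,2)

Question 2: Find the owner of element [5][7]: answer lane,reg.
r=5→G=5,rhi=0  c=7→T=3,p=1
L=5*4+3=23  i=0*2+1=1

23,1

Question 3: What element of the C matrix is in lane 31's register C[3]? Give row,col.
15,7

L=31→G=31>>2=7, T=31&3=3
[3]→row 7+8=15  col 3·2+1=7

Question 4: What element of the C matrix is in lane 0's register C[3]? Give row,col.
lane 0: gr=0 (0/4), th=0 (0%4)
i=3: r=0+8=8, c=0*2+1=1

8,1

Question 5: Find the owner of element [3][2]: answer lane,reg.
13,0

r=3⇒gr=3,Rb=0  c=2⇒th=1,odd=0
L=3*4+1=13  i=0*2+0=0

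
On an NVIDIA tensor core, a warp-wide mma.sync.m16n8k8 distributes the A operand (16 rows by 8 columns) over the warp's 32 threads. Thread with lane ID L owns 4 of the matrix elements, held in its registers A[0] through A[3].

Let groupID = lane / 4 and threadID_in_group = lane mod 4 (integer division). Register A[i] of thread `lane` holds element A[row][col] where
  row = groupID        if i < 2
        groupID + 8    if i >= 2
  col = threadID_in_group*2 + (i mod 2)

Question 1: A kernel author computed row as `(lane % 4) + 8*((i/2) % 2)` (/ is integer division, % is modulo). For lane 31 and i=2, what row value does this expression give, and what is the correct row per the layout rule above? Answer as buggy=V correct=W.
buggy=11 correct=15

`(lane % 4) + 8*((i/2) % 2)`[31,2]⇒11
31: gr=7,th=3
[2] (7+8,3*2+0) = (15,6)
row: 11 vs 15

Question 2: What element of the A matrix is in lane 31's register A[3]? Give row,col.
31: g=7,t=3
[3] (7+8,3*2+1) = (15,7)

15,7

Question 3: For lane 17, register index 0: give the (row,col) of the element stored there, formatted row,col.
4,2

L=17->gid=17>>2=4, tid=17&3=1
[0]->row 4+0=4  col 1·2+0=2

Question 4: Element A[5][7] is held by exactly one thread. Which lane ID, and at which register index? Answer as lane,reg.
23,1

r=5->g=5,rb=0  c=7->t=3,b0=1
L=5*4+3=23  i=0*2+1=1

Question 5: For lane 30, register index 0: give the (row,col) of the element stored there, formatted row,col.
L=30->gid=30>>2=7, tid=30&3=2
[0]->row 7+0=7  col 2·2+0=4

7,4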